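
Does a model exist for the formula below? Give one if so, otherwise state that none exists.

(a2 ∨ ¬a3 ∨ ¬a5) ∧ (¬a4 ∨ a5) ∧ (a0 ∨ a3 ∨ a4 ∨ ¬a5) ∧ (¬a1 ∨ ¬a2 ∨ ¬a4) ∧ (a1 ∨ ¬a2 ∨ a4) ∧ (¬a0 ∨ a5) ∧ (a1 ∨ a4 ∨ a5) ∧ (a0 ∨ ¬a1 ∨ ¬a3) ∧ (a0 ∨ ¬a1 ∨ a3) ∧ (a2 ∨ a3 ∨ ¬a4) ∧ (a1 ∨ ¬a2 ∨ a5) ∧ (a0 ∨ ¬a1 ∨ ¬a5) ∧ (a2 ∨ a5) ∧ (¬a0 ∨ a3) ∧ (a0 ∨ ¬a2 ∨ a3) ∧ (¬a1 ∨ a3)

Set a0 = False.
Try a1 = True:
  (a0 ∨ ¬a1 ∨ ¬a3) forces a3 = False.
  clause (a0 ∨ ¬a1 ∨ a3) is falsified — backtrack.
So a1 = False.
Set a2 = True.
  then (a1 ∨ ¬a2 ∨ a4) forces a4 = True.
  then (a1 ∨ ¬a2 ∨ a5) forces a5 = True.
  then (a0 ∨ ¬a2 ∨ a3) forces a3 = True.
All clauses satisfied.

a0=F; a1=F; a2=T; a3=T; a4=T; a5=T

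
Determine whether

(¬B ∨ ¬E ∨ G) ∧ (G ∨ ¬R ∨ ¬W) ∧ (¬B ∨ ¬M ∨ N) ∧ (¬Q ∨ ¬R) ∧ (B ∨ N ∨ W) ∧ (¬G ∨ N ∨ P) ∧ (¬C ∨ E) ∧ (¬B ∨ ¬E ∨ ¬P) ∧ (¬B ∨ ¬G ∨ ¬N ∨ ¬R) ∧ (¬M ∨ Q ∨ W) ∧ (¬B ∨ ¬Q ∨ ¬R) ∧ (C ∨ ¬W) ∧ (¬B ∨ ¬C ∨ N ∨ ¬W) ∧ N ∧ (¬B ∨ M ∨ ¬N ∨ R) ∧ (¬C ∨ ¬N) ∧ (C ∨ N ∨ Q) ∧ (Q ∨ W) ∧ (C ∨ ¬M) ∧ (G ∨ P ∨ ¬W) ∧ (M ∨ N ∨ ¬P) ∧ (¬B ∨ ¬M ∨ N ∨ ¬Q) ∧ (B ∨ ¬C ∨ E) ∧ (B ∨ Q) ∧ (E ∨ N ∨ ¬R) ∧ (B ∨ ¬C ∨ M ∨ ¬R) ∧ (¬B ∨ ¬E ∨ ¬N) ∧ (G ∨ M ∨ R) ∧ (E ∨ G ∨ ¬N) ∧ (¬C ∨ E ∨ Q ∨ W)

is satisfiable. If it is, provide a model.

Unit clause (N) forces N = True.
In (¬C ∨ ¬N) only ¬C is left, so C = False.
In (C ∨ ¬M) only ¬M is left, so M = False.
In (C ∨ ¬W) only ¬W is left, so W = False.
In (Q ∨ W) only Q is left, so Q = True.
In (¬Q ∨ ¬R) only ¬R is left, so R = False.
In (¬B ∨ M ∨ ¬N ∨ R) only ¬B is left, so B = False.
In (G ∨ M ∨ R) only G is left, so G = True.
Set P = False.
Set E = False.
All clauses satisfied.

P=F; W=F; M=F; Q=T; E=F; C=F; N=T; G=T; B=F; R=F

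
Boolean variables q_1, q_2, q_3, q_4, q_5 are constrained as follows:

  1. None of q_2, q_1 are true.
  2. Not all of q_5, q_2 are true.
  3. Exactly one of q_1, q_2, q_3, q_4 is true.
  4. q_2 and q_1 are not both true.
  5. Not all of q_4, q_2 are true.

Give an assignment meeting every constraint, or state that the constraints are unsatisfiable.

q_1 = False, q_2 = False, q_3 = True, q_4 = False, q_5 = True

  (1) {q_2, q_1}: 0 true — none ✓
  (2) {q_5, q_2}: 1/2 true — not all ✓
  (3) {q_1, q_2, q_3, q_4}: 1 true — exactly one ✓
  (4) q_2=F, q_1=F — not both ✓
  (5) {q_4, q_2}: 0/2 true — not all ✓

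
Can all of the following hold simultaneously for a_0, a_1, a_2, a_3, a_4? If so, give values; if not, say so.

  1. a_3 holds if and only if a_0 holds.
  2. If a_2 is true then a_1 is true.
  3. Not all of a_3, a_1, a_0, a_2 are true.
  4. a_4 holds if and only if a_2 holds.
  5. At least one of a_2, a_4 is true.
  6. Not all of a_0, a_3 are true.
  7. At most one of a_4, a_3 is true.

a_0 = False, a_1 = True, a_2 = True, a_3 = False, a_4 = True

  (1) a_3=F, a_0=F — same ✓
  (2) a_2=T ⇒ a_1: T ✓
  (3) {a_3, a_1, a_0, a_2}: 2/4 true — not all ✓
  (4) a_4=T, a_2=T — same ✓
  (5) {a_2, a_4}: 2 true — at least one ✓
  (6) {a_0, a_3}: 0/2 true — not all ✓
  (7) {a_4, a_3}: 1 true — at most one ✓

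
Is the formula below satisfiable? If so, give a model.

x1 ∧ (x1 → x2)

x1 = True, x2 = True

  x1 → x2 = True
Both conjuncts True, so the formula holds.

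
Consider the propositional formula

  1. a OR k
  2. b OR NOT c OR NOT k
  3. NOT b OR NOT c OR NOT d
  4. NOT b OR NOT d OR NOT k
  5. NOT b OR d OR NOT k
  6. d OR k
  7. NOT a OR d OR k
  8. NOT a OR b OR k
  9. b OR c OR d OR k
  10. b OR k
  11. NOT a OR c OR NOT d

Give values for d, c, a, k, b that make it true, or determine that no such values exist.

d: True, c: False, a: False, k: True, b: False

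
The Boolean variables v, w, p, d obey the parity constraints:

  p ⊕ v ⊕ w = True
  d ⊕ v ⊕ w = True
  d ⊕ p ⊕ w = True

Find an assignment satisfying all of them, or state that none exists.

v=T, w=T, p=T, d=T

p ⊕ v ⊕ w = T ⊕ T ⊕ T = True ✓
d ⊕ v ⊕ w = T ⊕ T ⊕ T = True ✓
d ⊕ p ⊕ w = T ⊕ T ⊕ T = True ✓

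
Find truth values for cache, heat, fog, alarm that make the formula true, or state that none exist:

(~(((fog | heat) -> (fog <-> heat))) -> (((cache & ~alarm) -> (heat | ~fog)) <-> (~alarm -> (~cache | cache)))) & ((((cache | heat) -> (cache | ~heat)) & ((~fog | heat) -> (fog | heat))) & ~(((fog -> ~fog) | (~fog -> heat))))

The conjunct ~(((fog -> ~fog) | (~fog -> heat))) is unsatisfiable on its own:
  heat=F, fog=F: evaluates to False.
  heat=F, fog=T: evaluates to False.
  heat=T, fog=F: evaluates to False.
  heat=T, fog=T: evaluates to False.
So the whole conjunction is unsatisfiable.

No satisfying assignment exists.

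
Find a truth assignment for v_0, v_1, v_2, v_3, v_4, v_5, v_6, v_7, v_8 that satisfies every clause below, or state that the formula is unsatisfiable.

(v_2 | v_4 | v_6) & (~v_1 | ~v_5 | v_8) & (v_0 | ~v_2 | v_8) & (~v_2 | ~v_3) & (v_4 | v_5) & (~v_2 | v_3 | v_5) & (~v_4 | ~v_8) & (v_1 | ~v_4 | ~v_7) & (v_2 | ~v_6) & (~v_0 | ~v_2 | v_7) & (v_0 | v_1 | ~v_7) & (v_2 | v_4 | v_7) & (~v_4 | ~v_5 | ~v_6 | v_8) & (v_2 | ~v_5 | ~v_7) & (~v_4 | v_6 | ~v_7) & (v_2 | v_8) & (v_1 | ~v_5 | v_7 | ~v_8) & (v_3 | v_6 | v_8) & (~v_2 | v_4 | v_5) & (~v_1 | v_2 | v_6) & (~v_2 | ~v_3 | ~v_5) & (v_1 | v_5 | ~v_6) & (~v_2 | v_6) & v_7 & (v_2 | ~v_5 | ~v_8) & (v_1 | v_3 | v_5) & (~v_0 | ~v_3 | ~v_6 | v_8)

Unit clause (v_7) forces v_7 = True.
Set v_0 = True.
Set v_1 = False.
  then (v_1 | ~v_4 | ~v_7) forces v_4 = False.
  then (v_4 | v_5) forces v_5 = True.
  then (v_2 | ~v_5 | ~v_7) forces v_2 = True.
  then (~v_2 | ~v_3 | ~v_5) forces v_3 = False.
  then (~v_2 | v_6) forces v_6 = True.
Set v_8 = False.
All clauses satisfied.

v_0 = True, v_1 = False, v_2 = True, v_3 = False, v_4 = False, v_5 = True, v_6 = True, v_7 = True, v_8 = False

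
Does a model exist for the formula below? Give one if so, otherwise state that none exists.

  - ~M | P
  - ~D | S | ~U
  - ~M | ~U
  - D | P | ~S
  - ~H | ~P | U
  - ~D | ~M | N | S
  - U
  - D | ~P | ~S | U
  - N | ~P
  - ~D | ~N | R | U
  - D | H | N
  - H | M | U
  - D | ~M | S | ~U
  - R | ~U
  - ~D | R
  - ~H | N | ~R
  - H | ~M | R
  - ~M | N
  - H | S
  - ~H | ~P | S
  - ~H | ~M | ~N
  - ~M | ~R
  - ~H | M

U=T, N=T, R=T, D=T, S=T, P=T, H=F, M=F

Unit clause (U) forces U = True.
In (R | ~U) only R is left, so R = True.
In (~M | ~R) only ~M is left, so M = False.
In (~H | M) only ~H is left, so H = False.
In (H | S) only S is left, so S = True.
Set N = True.
Set D = True.
Set P = True.
All clauses satisfied.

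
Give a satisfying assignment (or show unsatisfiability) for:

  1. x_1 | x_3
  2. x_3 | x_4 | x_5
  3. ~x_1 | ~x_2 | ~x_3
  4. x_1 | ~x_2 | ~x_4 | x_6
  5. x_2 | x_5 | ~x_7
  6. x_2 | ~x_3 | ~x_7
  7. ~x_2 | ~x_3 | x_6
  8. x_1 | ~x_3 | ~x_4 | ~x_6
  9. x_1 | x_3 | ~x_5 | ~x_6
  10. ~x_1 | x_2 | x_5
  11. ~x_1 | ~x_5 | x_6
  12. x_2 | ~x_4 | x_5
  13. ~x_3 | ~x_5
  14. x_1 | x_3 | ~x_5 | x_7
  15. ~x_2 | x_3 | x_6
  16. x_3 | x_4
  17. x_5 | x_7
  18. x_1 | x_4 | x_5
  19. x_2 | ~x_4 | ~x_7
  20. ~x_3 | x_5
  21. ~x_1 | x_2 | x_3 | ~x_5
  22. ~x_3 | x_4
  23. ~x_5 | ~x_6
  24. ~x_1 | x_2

x_1 = True; x_2 = True; x_3 = False; x_4 = True; x_5 = False; x_6 = True; x_7 = True

Try x_1 = False:
  (x_1 | x_3) forces x_3 = True.
  (~x_3 | ~x_5) forces x_5 = False.
  clause (~x_3 | x_5) is falsified — backtrack.
So x_1 = True.
  then (~x_1 | x_2) forces x_2 = True.
  then (~x_1 | ~x_2 | ~x_3) forces x_3 = False.
  then (~x_2 | x_3 | x_6) forces x_6 = True.
  then (x_3 | x_4) forces x_4 = True.
  then (~x_5 | ~x_6) forces x_5 = False.
  then (x_5 | x_7) forces x_7 = True.
All clauses satisfied.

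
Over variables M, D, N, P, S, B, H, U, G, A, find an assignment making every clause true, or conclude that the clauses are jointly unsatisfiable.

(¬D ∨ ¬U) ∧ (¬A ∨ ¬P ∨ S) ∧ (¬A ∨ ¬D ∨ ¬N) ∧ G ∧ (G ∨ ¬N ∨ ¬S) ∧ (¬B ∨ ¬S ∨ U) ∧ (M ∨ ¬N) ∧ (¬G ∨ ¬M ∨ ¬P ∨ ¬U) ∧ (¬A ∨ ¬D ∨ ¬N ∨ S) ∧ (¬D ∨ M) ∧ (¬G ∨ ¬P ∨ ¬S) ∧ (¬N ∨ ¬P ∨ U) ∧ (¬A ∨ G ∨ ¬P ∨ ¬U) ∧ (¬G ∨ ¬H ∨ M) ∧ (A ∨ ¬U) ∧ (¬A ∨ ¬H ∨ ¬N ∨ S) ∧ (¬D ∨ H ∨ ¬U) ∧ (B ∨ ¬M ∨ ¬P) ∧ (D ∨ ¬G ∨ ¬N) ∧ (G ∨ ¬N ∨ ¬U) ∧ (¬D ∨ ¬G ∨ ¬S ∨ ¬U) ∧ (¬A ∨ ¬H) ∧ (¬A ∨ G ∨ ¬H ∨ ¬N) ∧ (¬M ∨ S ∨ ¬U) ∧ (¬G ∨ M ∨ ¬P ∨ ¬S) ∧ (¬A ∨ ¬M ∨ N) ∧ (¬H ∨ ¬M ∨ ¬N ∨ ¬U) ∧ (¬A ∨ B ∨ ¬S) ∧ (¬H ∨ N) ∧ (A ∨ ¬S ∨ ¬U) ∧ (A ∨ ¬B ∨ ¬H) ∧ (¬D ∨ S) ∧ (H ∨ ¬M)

Unit clause (G) forces G = True.
Set M = False.
  then (M ∨ ¬N) forces N = False.
  then (¬D ∨ M) forces D = False.
  then (¬G ∨ ¬H ∨ M) forces H = False.
Set P = False.
Set S = False.
Set B = False.
Set U = False.
Set A = True.
All clauses satisfied.

M=F; D=F; N=F; P=F; S=F; B=F; H=F; U=F; G=T; A=T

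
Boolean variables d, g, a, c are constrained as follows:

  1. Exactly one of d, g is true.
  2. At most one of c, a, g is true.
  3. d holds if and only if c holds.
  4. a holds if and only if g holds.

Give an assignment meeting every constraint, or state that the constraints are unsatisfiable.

d=T, g=F, a=F, c=T

  (1) {d, g}: 1 true — exactly one ✓
  (2) {c, a, g}: 1 true — at most one ✓
  (3) d=T, c=T — same ✓
  (4) a=F, g=F — same ✓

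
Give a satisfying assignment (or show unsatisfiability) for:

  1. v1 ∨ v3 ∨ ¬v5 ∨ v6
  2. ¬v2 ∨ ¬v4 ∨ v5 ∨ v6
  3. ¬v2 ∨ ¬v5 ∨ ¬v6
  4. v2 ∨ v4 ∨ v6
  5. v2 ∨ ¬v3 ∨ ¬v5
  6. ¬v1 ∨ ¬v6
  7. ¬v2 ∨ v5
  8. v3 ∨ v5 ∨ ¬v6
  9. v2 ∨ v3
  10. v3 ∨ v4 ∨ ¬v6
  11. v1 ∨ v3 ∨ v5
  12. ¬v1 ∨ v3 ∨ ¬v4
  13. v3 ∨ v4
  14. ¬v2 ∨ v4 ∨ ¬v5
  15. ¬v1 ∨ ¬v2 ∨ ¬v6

Set v1 = False.
Set v2 = False.
  then (v2 ∨ v3) forces v3 = True.
  then (v2 ∨ ¬v3 ∨ ¬v5) forces v5 = False.
Set v4 = True.
Set v6 = True.
All clauses satisfied.

v1 = False, v2 = False, v3 = True, v4 = True, v5 = False, v6 = True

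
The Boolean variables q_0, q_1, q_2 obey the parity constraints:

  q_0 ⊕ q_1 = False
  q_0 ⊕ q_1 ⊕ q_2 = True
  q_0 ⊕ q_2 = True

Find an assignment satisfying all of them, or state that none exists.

q_0 = False, q_1 = False, q_2 = True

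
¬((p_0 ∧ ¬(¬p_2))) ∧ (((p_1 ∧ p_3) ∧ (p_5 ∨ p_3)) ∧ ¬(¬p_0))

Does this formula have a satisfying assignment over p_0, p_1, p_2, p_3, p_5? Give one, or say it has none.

p_0=T, p_1=T, p_2=F, p_3=T, p_5=F

  ¬((p_0 ∧ ¬(¬p_2))) = True
    p_0 ∧ ¬(¬p_2) = False
      ¬(¬p_2) = False
        ¬p_2 = True
  ((p_1 ∧ p_3) ∧ (p_5 ∨ p_3)) ∧ ¬(¬p_0) = True
    (p_1 ∧ p_3) ∧ (p_5 ∨ p_3) = True
      p_1 ∧ p_3 = True
      p_5 ∨ p_3 = True
    ¬(¬p_0) = True
      ¬p_0 = False
Both conjuncts True, so the formula holds.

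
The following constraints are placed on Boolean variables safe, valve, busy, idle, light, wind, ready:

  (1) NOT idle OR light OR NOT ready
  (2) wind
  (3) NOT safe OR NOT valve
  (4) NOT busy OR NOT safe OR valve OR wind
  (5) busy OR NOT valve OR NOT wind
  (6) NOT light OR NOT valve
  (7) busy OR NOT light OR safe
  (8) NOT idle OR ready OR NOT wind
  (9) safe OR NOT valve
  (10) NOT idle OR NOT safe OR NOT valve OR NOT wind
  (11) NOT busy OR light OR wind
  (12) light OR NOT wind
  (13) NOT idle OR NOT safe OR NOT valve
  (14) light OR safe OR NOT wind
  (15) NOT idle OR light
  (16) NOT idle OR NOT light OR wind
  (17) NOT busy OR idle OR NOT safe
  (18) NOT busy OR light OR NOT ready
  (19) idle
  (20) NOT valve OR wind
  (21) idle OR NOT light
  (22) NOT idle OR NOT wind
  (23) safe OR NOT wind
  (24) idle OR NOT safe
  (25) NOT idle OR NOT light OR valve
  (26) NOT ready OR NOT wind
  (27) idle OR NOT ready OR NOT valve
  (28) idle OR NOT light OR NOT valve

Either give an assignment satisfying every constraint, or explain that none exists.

UNSATISFIABLE

Case idle = True:
  (wind) forces wind = True.
  Clause (NOT idle OR NOT wind) is falsified — contradiction.
Case idle = False:
  Clause (idle) is falsified — contradiction.
Both cases fail, so the formula is unsatisfiable.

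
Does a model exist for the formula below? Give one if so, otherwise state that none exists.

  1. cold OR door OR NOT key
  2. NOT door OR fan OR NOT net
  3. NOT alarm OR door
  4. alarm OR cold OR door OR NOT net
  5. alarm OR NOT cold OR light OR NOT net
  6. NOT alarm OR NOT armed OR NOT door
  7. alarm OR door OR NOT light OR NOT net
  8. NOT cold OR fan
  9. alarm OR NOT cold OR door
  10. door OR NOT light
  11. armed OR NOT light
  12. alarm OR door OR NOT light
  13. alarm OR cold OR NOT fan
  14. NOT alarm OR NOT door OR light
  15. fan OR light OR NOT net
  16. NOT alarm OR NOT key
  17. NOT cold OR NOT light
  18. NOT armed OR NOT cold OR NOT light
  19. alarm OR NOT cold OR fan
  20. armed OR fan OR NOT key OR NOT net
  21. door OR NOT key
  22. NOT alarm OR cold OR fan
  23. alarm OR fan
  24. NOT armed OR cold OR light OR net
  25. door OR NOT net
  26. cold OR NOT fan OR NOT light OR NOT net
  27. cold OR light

Try fan = False:
  (NOT cold OR fan) forces cold = False.
  (NOT alarm OR cold OR fan) forces alarm = False.
  clause (alarm OR fan) is falsified — backtrack.
So fan = True.
Set armed = False.
  then (armed OR NOT light) forces light = False.
  then (cold OR light) forces cold = True.
Set key = False.
Set alarm = False.
  then (alarm OR NOT cold OR light OR NOT net) forces net = False.
  then (alarm OR NOT cold OR door) forces door = True.
All clauses satisfied.

fan: True, armed: False, key: False, cold: True, alarm: False, door: True, net: False, light: False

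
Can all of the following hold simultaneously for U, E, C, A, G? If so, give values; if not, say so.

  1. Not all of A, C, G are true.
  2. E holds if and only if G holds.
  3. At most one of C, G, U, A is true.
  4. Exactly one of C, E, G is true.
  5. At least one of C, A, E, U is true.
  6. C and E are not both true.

U = False, E = False, C = True, A = False, G = False

  (1) {A, C, G}: 1/3 true — not all ✓
  (2) E=F, G=F — same ✓
  (3) {C, G, U, A}: 1 true — at most one ✓
  (4) {C, E, G}: 1 true — exactly one ✓
  (5) {C, A, E, U}: 1 true — at least one ✓
  (6) C=T, E=F — not both ✓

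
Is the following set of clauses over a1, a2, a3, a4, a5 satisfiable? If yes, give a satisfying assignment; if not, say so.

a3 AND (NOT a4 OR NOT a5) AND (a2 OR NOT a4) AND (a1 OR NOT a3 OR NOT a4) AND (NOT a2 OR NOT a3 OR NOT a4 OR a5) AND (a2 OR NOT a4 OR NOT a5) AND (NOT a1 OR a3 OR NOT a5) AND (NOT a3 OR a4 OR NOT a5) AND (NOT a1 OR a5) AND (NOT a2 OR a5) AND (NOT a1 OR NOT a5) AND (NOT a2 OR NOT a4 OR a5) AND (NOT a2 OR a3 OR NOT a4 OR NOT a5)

a1 = False; a2 = False; a3 = True; a4 = False; a5 = False

Unit clause (a3) forces a3 = True.
Set a1 = False.
  then (a1 OR NOT a3 OR NOT a4) forces a4 = False.
  then (NOT a3 OR a4 OR NOT a5) forces a5 = False.
  then (NOT a2 OR a5) forces a2 = False.
All clauses satisfied.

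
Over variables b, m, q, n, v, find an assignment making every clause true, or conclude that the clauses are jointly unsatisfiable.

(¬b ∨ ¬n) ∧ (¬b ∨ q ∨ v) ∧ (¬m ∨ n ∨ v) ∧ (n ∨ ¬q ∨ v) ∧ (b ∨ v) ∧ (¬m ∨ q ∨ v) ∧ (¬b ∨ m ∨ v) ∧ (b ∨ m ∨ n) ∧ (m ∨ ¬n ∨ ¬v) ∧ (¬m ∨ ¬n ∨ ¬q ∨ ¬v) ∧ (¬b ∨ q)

Set b = True.
  then (¬b ∨ ¬n) forces n = False.
  then (¬b ∨ q) forces q = True.
  then (n ∨ ¬q ∨ v) forces v = True.
Set m = True.
All clauses satisfied.

b = True; m = True; q = True; n = False; v = True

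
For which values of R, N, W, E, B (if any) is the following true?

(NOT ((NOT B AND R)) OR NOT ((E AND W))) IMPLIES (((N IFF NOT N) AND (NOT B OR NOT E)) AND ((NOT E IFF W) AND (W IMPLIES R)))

R = True, N = True, W = True, E = True, B = False

  (NOT ((NOT B AND R)) OR NOT ((E AND W))) IMPLIES (((N IFF NOT N) AND (NOT B OR NOT E)) AND ((NOT E IFF W) AND (W IMPLIES R))) = True
    NOT ((NOT B AND R)) OR NOT ((E AND W)) = False
      NOT ((NOT B AND R)) = False
        NOT B AND R = True
          NOT B = True
      NOT ((E AND W)) = False
        E AND W = True
    ((N IFF NOT N) AND (NOT B OR NOT E)) AND ((NOT E IFF W) AND (W IMPLIES R)) = False
      (N IFF NOT N) AND (NOT B OR NOT E) = False
        N IFF NOT N = False
          NOT N = False
        NOT B OR NOT E = True
          NOT B = True
          NOT E = False
      (NOT E IFF W) AND (W IMPLIES R) = False
        NOT E IFF W = False
          NOT E = False
        W IMPLIES R = True
The formula evaluates to True.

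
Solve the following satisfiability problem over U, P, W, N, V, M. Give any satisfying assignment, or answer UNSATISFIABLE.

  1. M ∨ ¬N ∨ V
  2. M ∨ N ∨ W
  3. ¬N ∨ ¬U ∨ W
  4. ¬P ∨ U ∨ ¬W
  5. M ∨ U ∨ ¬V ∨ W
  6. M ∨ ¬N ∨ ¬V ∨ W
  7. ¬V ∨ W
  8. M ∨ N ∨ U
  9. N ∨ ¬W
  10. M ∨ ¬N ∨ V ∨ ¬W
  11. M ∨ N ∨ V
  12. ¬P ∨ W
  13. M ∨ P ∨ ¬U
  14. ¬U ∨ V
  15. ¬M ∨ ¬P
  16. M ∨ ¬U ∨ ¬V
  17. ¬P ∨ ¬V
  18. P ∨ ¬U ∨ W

U: False, P: False, W: True, N: True, V: True, M: True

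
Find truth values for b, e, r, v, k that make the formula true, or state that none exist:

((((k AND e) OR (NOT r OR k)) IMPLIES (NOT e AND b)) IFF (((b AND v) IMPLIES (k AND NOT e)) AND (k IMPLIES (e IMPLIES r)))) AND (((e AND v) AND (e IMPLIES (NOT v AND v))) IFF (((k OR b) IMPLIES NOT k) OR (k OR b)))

The conjunct ((e AND v) AND (e IMPLIES (NOT v AND v))) IFF (((k OR b) IMPLIES NOT k) OR (k OR b)) is unsatisfiable on its own:
  k = True: simplifies to (e AND v) AND (e IMPLIES (NOT v AND v)).
    v = True: simplifies to e AND NOT e.
      e = True: the conjunct NOT e is False.
      e = False: the conjunct e is False.
    v = False: the conjunct v is False.
  k = False: simplifies to (e AND v) AND (e IMPLIES (NOT v AND v)).
    v = True: simplifies to e AND NOT e.
      e = True: the conjunct NOT e is False.
      e = False: the conjunct e is False.
    v = False: the conjunct v is False.
So the whole conjunction is unsatisfiable.

The formula is unsatisfiable.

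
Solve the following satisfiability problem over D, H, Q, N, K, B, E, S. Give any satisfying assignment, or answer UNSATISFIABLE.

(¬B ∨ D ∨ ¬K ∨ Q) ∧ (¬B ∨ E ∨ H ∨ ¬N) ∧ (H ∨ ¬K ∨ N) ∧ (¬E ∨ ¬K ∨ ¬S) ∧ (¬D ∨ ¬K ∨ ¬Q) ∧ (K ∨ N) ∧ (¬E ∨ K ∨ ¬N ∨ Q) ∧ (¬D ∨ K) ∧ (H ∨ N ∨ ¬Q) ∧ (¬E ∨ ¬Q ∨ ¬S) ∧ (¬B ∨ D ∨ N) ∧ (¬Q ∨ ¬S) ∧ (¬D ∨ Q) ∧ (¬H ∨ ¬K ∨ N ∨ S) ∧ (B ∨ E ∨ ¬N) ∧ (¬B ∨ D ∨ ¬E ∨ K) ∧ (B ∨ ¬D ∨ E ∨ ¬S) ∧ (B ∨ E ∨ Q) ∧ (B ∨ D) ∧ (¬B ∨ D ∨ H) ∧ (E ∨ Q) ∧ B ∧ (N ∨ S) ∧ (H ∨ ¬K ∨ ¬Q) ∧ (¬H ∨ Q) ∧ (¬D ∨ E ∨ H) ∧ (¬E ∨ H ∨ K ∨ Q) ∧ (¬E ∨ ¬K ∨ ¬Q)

Unit clause (B) forces B = True.
Try D = True:
  (¬D ∨ K) forces K = True.
  (¬D ∨ ¬K ∨ ¬Q) forces Q = False.
  clause (¬D ∨ Q) is falsified — backtrack.
So D = False.
  then (¬B ∨ D ∨ N) forces N = True.
  then (¬B ∨ D ∨ H) forces H = True.
  then (¬H ∨ Q) forces Q = True.
  then (¬Q ∨ ¬S) forces S = False.
Set K = True.
  then (¬E ∨ ¬K ∨ ¬Q) forces E = False.
All clauses satisfied.

D: False, H: True, Q: True, N: True, K: True, B: True, E: False, S: False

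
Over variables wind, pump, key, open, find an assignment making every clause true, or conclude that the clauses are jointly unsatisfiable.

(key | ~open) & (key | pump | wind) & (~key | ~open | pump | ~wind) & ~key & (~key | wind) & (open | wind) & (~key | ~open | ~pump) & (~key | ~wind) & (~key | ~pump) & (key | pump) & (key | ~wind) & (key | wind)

Case wind = True:
  (~key) forces key = False.
  Clause (key | ~wind) is falsified — contradiction.
Case wind = False:
  (~key) forces key = False.
  Clause (key | wind) is falsified — contradiction.
Both cases fail, so the formula is unsatisfiable.

Unsatisfiable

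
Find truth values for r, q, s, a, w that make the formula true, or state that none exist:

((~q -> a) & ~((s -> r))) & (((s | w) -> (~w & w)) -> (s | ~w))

r: False, q: True, s: True, a: True, w: False

  (~q -> a) & ~((s -> r)) = True
    ~q -> a = True
      ~q = False
    ~((s -> r)) = True
      s -> r = False
  ((s | w) -> (~w & w)) -> (s | ~w) = True
    (s | w) -> (~w & w) = False
      s | w = True
      ~w & w = False
        ~w = True
    s | ~w = True
      ~w = True
Both conjuncts True, so the formula holds.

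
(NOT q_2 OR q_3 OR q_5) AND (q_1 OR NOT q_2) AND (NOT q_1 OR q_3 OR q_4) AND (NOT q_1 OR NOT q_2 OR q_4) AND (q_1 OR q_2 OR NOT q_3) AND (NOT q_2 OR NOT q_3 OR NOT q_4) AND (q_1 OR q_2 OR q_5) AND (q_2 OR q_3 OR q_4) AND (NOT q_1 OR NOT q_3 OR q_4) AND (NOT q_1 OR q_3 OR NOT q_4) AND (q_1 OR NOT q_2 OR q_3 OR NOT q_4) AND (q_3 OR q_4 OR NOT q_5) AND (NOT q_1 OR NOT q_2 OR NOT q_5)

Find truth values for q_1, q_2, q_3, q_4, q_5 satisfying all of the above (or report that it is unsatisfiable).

q_1 = True; q_2 = False; q_3 = True; q_4 = True; q_5 = True

Set q_1 = True.
Set q_2 = False.
Try q_3 = False:
  (NOT q_1 OR q_3 OR q_4) forces q_4 = True.
  clause (NOT q_1 OR q_3 OR NOT q_4) is falsified — backtrack.
So q_3 = True.
  then (NOT q_1 OR NOT q_3 OR q_4) forces q_4 = True.
Set q_5 = True.
All clauses satisfied.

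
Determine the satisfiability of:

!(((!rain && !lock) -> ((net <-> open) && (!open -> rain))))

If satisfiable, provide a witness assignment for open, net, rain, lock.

open=F, net=T, rain=F, lock=F

  !(((!rain && !lock) -> ((net <-> open) && (!open -> rain)))) = True
    (!rain && !lock) -> ((net <-> open) && (!open -> rain)) = False
      !rain && !lock = True
        !rain = True
        !lock = True
      (net <-> open) && (!open -> rain) = False
        net <-> open = False
        !open -> rain = False
          !open = True
The formula evaluates to True.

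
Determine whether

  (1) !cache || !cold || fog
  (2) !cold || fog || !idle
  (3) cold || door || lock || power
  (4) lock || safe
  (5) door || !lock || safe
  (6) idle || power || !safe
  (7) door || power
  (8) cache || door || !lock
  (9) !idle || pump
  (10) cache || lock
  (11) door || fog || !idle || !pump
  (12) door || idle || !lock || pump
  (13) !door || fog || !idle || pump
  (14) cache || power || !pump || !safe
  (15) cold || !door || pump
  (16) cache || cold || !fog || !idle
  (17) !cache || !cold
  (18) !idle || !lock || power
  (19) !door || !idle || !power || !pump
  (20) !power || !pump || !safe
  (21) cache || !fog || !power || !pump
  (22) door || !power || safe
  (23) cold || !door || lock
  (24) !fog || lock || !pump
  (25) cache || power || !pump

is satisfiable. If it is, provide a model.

Set safe = False.
  then (lock || safe) forces lock = True.
  then (door || !lock || safe) forces door = True.
Set power = False.
  then (!idle || !lock || power) forces idle = False.
Set cold = True.
  then (!cache || !cold) forces cache = False.
  then (cache || power || !pump) forces pump = False.
Set fog = False.
All clauses satisfied.

safe = False, power = False, cold = True, idle = False, pump = False, door = True, lock = True, cache = False, fog = False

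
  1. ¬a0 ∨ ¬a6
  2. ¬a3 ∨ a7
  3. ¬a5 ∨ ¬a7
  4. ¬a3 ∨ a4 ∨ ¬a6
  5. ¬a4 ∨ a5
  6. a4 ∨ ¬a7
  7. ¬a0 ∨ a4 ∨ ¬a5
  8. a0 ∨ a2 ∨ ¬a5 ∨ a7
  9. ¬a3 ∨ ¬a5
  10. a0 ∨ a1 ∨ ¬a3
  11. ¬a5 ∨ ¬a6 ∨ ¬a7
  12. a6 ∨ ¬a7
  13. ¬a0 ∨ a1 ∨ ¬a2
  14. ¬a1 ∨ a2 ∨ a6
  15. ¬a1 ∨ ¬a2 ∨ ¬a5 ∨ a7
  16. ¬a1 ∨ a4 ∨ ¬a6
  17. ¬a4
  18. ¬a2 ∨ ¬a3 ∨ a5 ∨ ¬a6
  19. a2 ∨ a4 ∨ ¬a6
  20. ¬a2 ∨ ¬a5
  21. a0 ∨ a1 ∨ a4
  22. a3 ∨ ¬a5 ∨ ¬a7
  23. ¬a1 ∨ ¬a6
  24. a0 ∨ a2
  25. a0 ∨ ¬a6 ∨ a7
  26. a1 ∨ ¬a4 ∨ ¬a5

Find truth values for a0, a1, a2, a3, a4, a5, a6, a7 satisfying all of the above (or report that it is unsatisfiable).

a0: False, a1: True, a2: True, a3: False, a4: False, a5: False, a6: False, a7: False

Unit clause (¬a4) forces a4 = False.
In (a4 ∨ ¬a7) only ¬a7 is left, so a7 = False.
In (¬a3 ∨ a7) only ¬a3 is left, so a3 = False.
Set a0 = False.
  then (a0 ∨ a1 ∨ a4) forces a1 = True.
  then (¬a1 ∨ ¬a6) forces a6 = False.
  then (a0 ∨ a2) forces a2 = True.
  then (¬a1 ∨ ¬a2 ∨ ¬a5 ∨ a7) forces a5 = False.
All clauses satisfied.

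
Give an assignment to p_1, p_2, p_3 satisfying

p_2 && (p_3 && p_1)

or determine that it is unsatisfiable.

p_1 = True, p_2 = True, p_3 = True

  p_3 && p_1 = True
Both conjuncts True, so the formula holds.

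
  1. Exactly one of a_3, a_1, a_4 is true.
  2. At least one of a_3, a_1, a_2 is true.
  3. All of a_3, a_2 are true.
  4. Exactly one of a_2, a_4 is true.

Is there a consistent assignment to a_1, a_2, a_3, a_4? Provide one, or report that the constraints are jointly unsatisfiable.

a_1 = False, a_2 = True, a_3 = True, a_4 = False

  (1) {a_3, a_1, a_4}: 1 true — exactly one ✓
  (2) {a_3, a_1, a_2}: 2 true — at least one ✓
  (3) {a_3, a_2}: all 2 true ✓
  (4) {a_2, a_4}: 1 true — exactly one ✓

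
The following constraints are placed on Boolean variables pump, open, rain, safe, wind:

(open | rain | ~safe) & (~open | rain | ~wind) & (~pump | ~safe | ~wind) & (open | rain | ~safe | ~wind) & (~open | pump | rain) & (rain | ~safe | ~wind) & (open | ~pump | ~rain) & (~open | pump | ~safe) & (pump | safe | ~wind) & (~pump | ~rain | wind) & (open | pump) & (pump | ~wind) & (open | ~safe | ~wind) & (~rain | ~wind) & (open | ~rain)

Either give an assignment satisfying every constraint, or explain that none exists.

Set pump = True.
Set open = False.
  then (open | ~pump | ~rain) forces rain = False.
  then (open | rain | ~safe) forces safe = False.
Set wind = True.
All clauses satisfied.

pump = True, open = False, rain = False, safe = False, wind = True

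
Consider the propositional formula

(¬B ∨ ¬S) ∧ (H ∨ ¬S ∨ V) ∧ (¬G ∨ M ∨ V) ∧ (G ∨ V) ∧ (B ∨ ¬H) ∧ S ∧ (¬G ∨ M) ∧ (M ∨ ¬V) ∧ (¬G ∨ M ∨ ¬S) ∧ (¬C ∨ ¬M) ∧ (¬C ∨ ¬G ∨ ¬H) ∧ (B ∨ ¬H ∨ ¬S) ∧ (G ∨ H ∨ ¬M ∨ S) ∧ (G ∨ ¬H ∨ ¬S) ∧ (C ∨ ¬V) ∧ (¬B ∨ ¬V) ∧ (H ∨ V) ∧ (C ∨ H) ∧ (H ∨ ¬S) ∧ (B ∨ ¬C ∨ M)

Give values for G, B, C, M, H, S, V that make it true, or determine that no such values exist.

Case S = True:
  (¬B ∨ ¬S) forces B = False.
  (B ∨ ¬H) forces H = False.
  Clause (H ∨ ¬S) is falsified — contradiction.
Case S = False:
  Clause (S) is falsified — contradiction.
Both cases fail, so the formula is unsatisfiable.

UNSATISFIABLE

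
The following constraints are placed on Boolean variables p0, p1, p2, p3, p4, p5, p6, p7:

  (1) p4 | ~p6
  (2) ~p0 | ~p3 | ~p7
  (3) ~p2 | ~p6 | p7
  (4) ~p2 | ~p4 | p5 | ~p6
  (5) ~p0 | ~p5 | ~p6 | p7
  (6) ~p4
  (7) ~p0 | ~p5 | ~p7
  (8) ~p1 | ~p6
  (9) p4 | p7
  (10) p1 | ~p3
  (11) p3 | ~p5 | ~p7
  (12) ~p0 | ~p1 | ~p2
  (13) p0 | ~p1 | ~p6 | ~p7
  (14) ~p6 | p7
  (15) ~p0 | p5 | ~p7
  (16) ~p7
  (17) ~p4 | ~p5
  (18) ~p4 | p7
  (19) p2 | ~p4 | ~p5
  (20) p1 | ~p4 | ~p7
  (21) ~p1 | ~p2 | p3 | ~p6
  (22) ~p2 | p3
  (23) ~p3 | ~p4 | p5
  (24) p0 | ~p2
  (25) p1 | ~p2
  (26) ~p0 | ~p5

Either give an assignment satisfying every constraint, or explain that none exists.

Unsatisfiable

Case p7 = True:
  Clause (~p7) is falsified — contradiction.
Case p7 = False:
  (~p4) forces p4 = False.
  Clause (p4 | p7) is falsified — contradiction.
Both cases fail, so the formula is unsatisfiable.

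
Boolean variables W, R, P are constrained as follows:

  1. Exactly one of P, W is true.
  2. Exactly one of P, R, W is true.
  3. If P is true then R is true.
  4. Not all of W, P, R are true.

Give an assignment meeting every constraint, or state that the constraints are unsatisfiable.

W: True; R: False; P: False

  (1) {P, W}: 1 true — exactly one ✓
  (2) {P, R, W}: 1 true — exactly one ✓
  (3) P=F ⇒ R: vacuous ✓
  (4) {W, P, R}: 1/3 true — not all ✓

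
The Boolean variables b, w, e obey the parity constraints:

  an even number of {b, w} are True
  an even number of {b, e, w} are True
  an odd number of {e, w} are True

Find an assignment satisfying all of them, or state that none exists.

b = True, w = True, e = False

{b, w}: 2 true → even ✓
{b, e, w}: 2 true → even ✓
{e, w}: 1 true → odd ✓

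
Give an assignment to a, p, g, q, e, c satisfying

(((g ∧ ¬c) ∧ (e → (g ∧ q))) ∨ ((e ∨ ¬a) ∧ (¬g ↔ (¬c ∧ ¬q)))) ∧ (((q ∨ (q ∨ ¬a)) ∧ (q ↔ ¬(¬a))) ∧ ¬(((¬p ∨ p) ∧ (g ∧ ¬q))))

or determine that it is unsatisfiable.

a = False, p = False, g = False, q = False, e = True, c = False

  ((g ∧ ¬c) ∧ (e → (g ∧ q))) ∨ ((e ∨ ¬a) ∧ (¬g ↔ (¬c ∧ ¬q))) = True
    (g ∧ ¬c) ∧ (e → (g ∧ q)) = False
      g ∧ ¬c = False
        ¬c = True
      e → (g ∧ q) = False
        g ∧ q = False
    (e ∨ ¬a) ∧ (¬g ↔ (¬c ∧ ¬q)) = True
      e ∨ ¬a = True
        ¬a = True
      ¬g ↔ (¬c ∧ ¬q) = True
        ¬g = True
        ¬c ∧ ¬q = True
          ¬c = True
          ¬q = True
  ((q ∨ (q ∨ ¬a)) ∧ (q ↔ ¬(¬a))) ∧ ¬(((¬p ∨ p) ∧ (g ∧ ¬q))) = True
    (q ∨ (q ∨ ¬a)) ∧ (q ↔ ¬(¬a)) = True
      q ∨ (q ∨ ¬a) = True
        q ∨ ¬a = True
          ¬a = True
      q ↔ ¬(¬a) = True
        ¬(¬a) = False
          ¬a = True
    ¬(((¬p ∨ p) ∧ (g ∧ ¬q))) = True
      (¬p ∨ p) ∧ (g ∧ ¬q) = False
        ¬p ∨ p = True
          ¬p = True
        g ∧ ¬q = False
          ¬q = True
Both conjuncts True, so the formula holds.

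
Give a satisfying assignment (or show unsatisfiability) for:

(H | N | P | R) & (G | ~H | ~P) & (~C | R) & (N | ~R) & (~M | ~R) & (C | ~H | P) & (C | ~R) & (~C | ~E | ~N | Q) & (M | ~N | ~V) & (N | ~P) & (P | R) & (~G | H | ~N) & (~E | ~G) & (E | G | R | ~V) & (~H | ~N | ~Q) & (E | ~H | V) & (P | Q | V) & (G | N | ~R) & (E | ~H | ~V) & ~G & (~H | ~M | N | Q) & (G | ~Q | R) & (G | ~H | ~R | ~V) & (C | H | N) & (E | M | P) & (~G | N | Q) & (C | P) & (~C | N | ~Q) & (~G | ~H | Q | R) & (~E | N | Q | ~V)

Unit clause (~G) forces G = False.
Set C = True.
  then (~C | R) forces R = True.
  then (N | ~R) forces N = True.
  then (~M | ~R) forces M = False.
  then (M | ~N | ~V) forces V = False.
Set Q = False.
  then (~C | ~E | ~N | Q) forces E = False.
  then (E | ~H | V) forces H = False.
  then (P | Q | V) forces P = True.
All clauses satisfied.

C=T, V=F, Q=F, R=T, M=F, G=F, H=F, E=F, N=T, P=T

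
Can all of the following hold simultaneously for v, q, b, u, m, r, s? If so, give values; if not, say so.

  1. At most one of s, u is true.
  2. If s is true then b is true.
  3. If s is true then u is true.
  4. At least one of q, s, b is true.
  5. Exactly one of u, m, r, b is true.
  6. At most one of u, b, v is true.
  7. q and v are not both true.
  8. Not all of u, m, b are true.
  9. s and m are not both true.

v: False, q: True, b: False, u: False, m: False, r: True, s: False

  (1) {s, u}: 0 true — at most one ✓
  (2) s=F ⇒ b: vacuous ✓
  (3) s=F ⇒ u: vacuous ✓
  (4) {q, s, b}: 1 true — at least one ✓
  (5) {u, m, r, b}: 1 true — exactly one ✓
  (6) {u, b, v}: 0 true — at most one ✓
  (7) q=T, v=F — not both ✓
  (8) {u, m, b}: 0/3 true — not all ✓
  (9) s=F, m=F — not both ✓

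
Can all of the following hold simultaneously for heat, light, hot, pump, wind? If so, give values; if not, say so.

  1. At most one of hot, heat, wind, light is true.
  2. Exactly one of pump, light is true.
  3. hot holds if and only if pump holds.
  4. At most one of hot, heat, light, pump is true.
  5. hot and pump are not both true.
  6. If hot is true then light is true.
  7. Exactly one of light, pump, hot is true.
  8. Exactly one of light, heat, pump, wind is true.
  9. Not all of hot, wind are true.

heat = False; light = True; hot = False; pump = False; wind = False

  (1) {hot, heat, wind, light}: 1 true — at most one ✓
  (2) {pump, light}: 1 true — exactly one ✓
  (3) hot=F, pump=F — same ✓
  (4) {hot, heat, light, pump}: 1 true — at most one ✓
  (5) hot=F, pump=F — not both ✓
  (6) hot=F ⇒ light: vacuous ✓
  (7) {light, pump, hot}: 1 true — exactly one ✓
  (8) {light, heat, pump, wind}: 1 true — exactly one ✓
  (9) {hot, wind}: 0/2 true — not all ✓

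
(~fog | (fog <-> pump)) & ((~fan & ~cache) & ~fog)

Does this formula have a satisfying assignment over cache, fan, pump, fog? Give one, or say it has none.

cache = False, fan = False, pump = False, fog = False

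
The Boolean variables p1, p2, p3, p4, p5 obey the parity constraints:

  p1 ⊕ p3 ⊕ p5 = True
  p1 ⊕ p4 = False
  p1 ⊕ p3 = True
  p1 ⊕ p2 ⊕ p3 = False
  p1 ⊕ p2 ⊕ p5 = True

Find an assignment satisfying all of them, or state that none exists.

p1: False; p2: True; p3: True; p4: False; p5: False

p1 ⊕ p3 ⊕ p5 = F ⊕ T ⊕ F = True ✓
p1 ⊕ p4 = F ⊕ F = False ✓
p1 ⊕ p3 = F ⊕ T = True ✓
p1 ⊕ p2 ⊕ p3 = F ⊕ T ⊕ T = False ✓
p1 ⊕ p2 ⊕ p5 = F ⊕ T ⊕ F = True ✓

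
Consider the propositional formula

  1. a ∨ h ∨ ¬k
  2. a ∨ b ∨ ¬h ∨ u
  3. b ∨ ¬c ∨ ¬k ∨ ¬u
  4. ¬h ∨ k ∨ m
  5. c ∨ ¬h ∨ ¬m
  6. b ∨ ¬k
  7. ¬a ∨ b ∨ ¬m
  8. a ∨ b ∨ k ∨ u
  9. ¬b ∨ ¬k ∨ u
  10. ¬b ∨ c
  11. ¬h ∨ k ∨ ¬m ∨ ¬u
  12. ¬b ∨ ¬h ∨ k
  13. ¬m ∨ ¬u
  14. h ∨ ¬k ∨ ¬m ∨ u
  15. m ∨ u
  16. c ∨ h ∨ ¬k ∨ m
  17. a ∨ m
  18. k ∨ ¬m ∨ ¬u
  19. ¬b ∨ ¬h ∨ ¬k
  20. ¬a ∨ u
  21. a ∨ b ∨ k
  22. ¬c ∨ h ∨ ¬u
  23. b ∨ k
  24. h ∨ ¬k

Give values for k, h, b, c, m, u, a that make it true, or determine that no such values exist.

k=F; h=F; b=T; c=T; m=T; u=F; a=F

Set k = False.
  then (b ∨ k) forces b = True.
  then (¬b ∨ c) forces c = True.
  then (¬b ∨ ¬h ∨ k) forces h = False.
  then (¬c ∨ h ∨ ¬u) forces u = False.
  then (m ∨ u) forces m = True.
  then (¬a ∨ u) forces a = False.
All clauses satisfied.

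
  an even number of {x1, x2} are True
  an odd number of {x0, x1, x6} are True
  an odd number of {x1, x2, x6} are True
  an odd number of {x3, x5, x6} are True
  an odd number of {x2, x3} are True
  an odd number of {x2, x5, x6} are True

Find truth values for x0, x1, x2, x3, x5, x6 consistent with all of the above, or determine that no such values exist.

Unsatisfiable — no assignment works.

Adding constraints 4, 5, 6 mod 2: every variable appears an even number of times on the left, so the left side is 0.
But the right sides sum to 1 (mod 2). 0 ≠ 1 — the system is inconsistent.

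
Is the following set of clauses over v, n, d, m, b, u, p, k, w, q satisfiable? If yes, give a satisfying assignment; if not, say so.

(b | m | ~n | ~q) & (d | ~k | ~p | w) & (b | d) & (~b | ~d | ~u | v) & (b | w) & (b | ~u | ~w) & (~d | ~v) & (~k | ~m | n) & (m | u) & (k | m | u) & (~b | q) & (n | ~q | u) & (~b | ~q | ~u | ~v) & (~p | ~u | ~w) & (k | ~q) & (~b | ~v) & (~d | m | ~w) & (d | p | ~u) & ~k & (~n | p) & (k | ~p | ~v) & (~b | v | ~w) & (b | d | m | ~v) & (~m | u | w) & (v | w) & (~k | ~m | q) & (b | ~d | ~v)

v: False, n: True, d: True, m: True, b: False, u: False, p: True, k: False, w: True, q: False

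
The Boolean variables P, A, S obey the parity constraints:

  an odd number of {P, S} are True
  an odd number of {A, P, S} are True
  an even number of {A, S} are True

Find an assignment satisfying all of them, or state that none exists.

P = True, A = False, S = False

{P, S}: 1 true → odd ✓
{A, P, S}: 1 true → odd ✓
{A, S}: 0 true → even ✓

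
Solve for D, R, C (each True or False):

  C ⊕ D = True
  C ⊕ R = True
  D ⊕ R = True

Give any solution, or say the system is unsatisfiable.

No satisfying assignment exists.

Adding constraints 1, 2, 3 mod 2: every variable appears an even number of times on the left, so the left side is 0.
But the right sides sum to 1 (mod 2). 0 ≠ 1 — the system is inconsistent.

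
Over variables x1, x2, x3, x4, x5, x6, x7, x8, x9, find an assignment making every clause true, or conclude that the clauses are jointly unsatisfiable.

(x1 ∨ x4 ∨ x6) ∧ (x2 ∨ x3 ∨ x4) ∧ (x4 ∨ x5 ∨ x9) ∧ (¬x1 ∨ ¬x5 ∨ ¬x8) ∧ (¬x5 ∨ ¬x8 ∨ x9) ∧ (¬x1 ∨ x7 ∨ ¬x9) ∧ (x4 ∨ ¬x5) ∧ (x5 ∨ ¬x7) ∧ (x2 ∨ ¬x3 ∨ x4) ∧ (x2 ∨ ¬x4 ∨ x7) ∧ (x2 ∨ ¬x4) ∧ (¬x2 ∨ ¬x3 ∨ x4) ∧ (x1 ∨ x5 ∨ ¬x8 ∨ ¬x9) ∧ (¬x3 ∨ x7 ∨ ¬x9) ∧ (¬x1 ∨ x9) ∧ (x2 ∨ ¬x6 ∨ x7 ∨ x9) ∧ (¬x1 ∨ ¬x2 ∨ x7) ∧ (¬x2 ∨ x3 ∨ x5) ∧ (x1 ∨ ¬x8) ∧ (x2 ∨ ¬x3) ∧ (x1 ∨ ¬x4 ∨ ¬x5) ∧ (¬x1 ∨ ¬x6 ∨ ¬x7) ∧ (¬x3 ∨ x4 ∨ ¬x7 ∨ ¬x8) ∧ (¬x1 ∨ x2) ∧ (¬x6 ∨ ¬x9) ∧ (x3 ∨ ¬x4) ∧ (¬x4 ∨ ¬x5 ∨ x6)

Set x1 = False.
  then (x1 ∨ ¬x8) forces x8 = False.
Try x2 = False:
  (x2 ∨ ¬x4) forces x4 = False.
  (x1 ∨ x4 ∨ x6) forces x6 = True.
  (x2 ∨ x3 ∨ x4) forces x3 = True.
  clause (x2 ∨ ¬x3 ∨ x4) is falsified — backtrack.
So x2 = True.
Try x3 = False:
  (¬x2 ∨ x3 ∨ x5) forces x5 = True.
  (x4 ∨ ¬x5) forces x4 = True.
  clause (x1 ∨ ¬x4 ∨ ¬x5) is falsified — backtrack.
So x3 = True.
  then (¬x2 ∨ ¬x3 ∨ x4) forces x4 = True.
  then (x1 ∨ ¬x4 ∨ ¬x5) forces x5 = False.
  then (x5 ∨ ¬x7) forces x7 = False.
  then (¬x3 ∨ x7 ∨ ¬x9) forces x9 = False.
Set x6 = False.
All clauses satisfied.

x1 = False, x2 = True, x3 = True, x4 = True, x5 = False, x6 = False, x7 = False, x8 = False, x9 = False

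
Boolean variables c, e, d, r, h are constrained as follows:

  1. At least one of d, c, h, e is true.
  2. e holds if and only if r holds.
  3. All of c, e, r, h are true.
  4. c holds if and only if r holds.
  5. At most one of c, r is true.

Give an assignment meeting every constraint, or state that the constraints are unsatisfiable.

Case c = True:
  (3) forces e = True.
  (2) with e=T forces r = True.
  Constraint (5) is violated (c=T, r=T) — contradiction.
Case c = False:
  Constraint (3) is violated (c=F) — contradiction.
Both cases fail — unsatisfiable.

No satisfying assignment exists.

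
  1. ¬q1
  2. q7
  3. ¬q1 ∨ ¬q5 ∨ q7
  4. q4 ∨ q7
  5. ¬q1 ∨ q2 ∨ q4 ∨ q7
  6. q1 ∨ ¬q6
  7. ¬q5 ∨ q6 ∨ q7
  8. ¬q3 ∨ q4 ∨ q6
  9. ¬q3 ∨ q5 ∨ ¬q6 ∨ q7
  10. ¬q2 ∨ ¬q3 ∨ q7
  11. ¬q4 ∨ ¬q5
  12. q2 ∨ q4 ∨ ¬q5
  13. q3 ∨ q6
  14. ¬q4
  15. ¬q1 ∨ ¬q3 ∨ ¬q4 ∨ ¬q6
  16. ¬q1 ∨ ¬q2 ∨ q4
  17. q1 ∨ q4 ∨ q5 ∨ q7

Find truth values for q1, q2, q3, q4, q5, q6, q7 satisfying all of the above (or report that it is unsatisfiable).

Unsatisfiable — no assignment works.

Case q1 = True:
  Clause (¬q1) is falsified — contradiction.
Case q1 = False:
  (q7) forces q7 = True.
  (q1 ∨ ¬q6) forces q6 = False.
  (q3 ∨ q6) forces q3 = True.
  (¬q3 ∨ q4 ∨ q6) forces q4 = True.
  Clause (¬q4) is falsified — contradiction.
Both cases fail, so the formula is unsatisfiable.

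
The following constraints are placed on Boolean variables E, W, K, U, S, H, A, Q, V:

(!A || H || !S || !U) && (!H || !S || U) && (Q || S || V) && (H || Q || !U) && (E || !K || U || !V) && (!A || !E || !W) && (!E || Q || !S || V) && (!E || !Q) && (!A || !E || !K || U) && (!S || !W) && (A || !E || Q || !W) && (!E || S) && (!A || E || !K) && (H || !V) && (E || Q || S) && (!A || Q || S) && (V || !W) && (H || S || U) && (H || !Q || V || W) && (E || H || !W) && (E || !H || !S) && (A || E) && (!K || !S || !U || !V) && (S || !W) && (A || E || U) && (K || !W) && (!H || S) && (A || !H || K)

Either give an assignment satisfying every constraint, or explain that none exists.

Set E = False.
  then (A || E) forces A = True.
  then (!A || E || !K) forces K = False.
  then (K || !W) forces W = False.
Set U = False.
Try S = False:
  (E || Q || S) forces Q = True.
  (H || S || U) forces H = True.
  clause (!H || S) is falsified — backtrack.
So S = True.
  then (!H || !S || U) forces H = False.
  then (H || !V) forces V = False.
  then (H || !Q || V || W) forces Q = False.
All clauses satisfied.

E=F; W=F; K=F; U=F; S=T; H=F; A=T; Q=F; V=F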